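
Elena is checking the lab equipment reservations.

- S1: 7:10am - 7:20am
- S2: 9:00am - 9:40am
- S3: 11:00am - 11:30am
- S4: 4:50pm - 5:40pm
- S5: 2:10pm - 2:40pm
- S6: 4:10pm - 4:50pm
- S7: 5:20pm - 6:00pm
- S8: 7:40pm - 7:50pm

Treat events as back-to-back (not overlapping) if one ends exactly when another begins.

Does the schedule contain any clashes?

Sorted by start: S1, S2, S3, S5, S6, S4, S7, S8.
S2 starts after S1 ends — done with S1.
S3 starts after S2 ends — done with S2.
S5 starts after S3 ends — done with S3.
S6 starts after S5 ends — done with S5.
S4 starts exactly when S6 ends (back-to-back, no overlap) — done with S6.
S7 starts before S4 ends → S4 and S7 overlap.
That's a conflict, so the schedule is not conflict-free.

Yes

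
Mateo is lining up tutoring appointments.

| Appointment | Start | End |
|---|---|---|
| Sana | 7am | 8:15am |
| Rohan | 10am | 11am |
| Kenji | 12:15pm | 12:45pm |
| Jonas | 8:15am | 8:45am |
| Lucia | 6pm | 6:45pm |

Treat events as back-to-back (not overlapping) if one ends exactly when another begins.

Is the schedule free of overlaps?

Two intervals overlap when each starts before the other ends.
Sorted by start: Sana, Jonas, Rohan, Kenji, Lucia.
Jonas starts exactly when Sana ends (back-to-back, no overlap), so nothing later overlaps Sana either.
Rohan starts after Jonas ends, so nothing later overlaps Jonas either.
Kenji starts after Rohan ends, so nothing later overlaps Rohan either.
Lucia starts after Kenji ends.
Every pair is clear; the schedule has no overlaps.

Yes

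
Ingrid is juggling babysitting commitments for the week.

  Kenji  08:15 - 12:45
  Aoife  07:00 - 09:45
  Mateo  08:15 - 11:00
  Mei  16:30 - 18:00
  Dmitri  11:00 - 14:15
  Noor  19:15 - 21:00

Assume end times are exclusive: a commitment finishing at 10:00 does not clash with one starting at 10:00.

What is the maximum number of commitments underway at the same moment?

Sweep the timeline, counting +1 at each start and −1 at each end (ends before starts at a tie):
07:00 start Aoife → 1
08:15 start Kenji → 2
08:15 start Mateo → 3
09:45 end Aoife → 2
11:00 end Mateo → 1
11:00 start Dmitri → 2
12:45 end Kenji → 1
14:15 end Dmitri → 0
16:30 start Mei → 1
18:00 end Mei → 0
19:15 start Noor → 1
21:00 end Noor → 0
Peak is 3, at 08:15 (Aoife, Kenji, Mateo).

3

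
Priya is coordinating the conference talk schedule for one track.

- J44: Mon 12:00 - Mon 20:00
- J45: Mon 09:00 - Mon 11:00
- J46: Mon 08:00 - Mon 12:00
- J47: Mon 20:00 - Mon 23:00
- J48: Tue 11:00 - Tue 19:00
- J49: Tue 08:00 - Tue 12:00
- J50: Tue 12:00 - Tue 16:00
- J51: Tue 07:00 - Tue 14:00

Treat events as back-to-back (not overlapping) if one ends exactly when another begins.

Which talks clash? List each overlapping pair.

Sorted by start: J46, J45, J44, J47, J51, J49, J48, J50.
J45 starts before J46 ends → J46 and J45 overlap.
J44 starts exactly when J46 ends (back-to-back, no overlap), so J46 has no further overlaps.
J44 starts after J45 ends, so J45 has no further overlaps.
J47 starts exactly when J44 ends (back-to-back, no overlap), so J44 has no further overlaps.
J51 starts after J47 ends, so J47 has no further overlaps.
J49 starts before J51 ends → J51 and J49 overlap.
J48 starts before J51 ends → J51 and J48 overlap.
J50 starts before J51 ends → J51 and J50 overlap.
J48 starts before J49 ends → J49 and J48 overlap.
J50 starts exactly when J49 ends (back-to-back, no overlap).
J50 starts before J48 ends → J48 and J50 overlap.

J45 & J46, J48 & J49, J48 & J50, J48 & J51, J49 & J51, J50 & J51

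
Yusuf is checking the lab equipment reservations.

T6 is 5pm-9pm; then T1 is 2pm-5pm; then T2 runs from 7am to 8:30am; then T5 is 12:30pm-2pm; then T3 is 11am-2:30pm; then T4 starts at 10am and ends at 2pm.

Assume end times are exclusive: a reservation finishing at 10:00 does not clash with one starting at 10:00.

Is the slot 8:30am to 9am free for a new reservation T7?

T2: ends 8:30am at or before T7 starts 8:30am → clear.
T4: starts 10am at or after T7 ends 9am → clear.
T3: starts 11am at or after T7 ends 9am → clear.
T5: starts 12:30pm at or after T7 ends 9am → clear.
T1: starts 2pm at or after T7 ends 9am → clear.
T6: starts 5pm at or after T7 ends 9am → clear.

Yes — the slot is free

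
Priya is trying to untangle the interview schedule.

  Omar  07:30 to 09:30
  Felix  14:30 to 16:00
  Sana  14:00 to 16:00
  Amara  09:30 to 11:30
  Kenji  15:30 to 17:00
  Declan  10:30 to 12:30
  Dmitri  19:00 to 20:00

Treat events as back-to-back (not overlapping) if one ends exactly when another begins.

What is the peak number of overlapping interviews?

Sweep the timeline, counting +1 at each start and −1 at each end (ends before starts at a tie):
07:30 start Omar → 1
09:30 end Omar → 0
09:30 start Amara → 1
10:30 start Declan → 2
11:30 end Amara → 1
12:30 end Declan → 0
14:00 start Sana → 1
14:30 start Felix → 2
15:30 start Kenji → 3
16:00 end Felix → 2
16:00 end Sana → 1
17:00 end Kenji → 0
19:00 start Dmitri → 1
20:00 end Dmitri → 0
Peak is 3, at 15:30 (Felix, Kenji, Sana).

3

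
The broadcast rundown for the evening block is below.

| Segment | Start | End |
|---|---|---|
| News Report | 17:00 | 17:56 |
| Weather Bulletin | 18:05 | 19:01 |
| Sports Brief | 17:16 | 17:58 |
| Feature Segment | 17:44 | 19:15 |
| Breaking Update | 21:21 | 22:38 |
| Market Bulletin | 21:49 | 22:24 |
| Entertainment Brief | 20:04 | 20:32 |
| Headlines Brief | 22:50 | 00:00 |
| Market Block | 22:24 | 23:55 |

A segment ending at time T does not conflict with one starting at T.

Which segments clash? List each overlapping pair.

Sorted by start: News Report, Sports Brief, Feature Segment, Weather Bulletin, Entertainment Brief, Breaking Update, Market Bulletin, Market Block, Headlines Brief.
Sports Brief starts before News Report ends → News Report and Sports Brief overlap.
Feature Segment starts before News Report ends → News Report and Feature Segment overlap.
Weather Bulletin starts after News Report ends, so nothing later overlaps News Report either.
Feature Segment starts before Sports Brief ends → Sports Brief and Feature Segment overlap.
Weather Bulletin starts after Sports Brief ends, so nothing later overlaps Sports Brief either.
Weather Bulletin starts before Feature Segment ends → Feature Segment and Weather Bulletin overlap.
Entertainment Brief starts after Feature Segment ends, so nothing later overlaps Feature Segment either.
Entertainment Brief starts after Weather Bulletin ends, so nothing later overlaps Weather Bulletin either.
Breaking Update starts after Entertainment Brief ends, so nothing later overlaps Entertainment Brief either.
Market Bulletin starts before Breaking Update ends → Breaking Update and Market Bulletin overlap.
Market Block starts before Breaking Update ends → Breaking Update and Market Block overlap.
Headlines Brief starts after Breaking Update ends.
Market Block starts exactly when Market Bulletin ends (back-to-back, no overlap), so nothing later overlaps Market Bulletin either.
Headlines Brief starts before Market Block ends → Market Block and Headlines Brief overlap.

Breaking Update & Market Block, Breaking Update & Market Bulletin, Feature Segment & News Report, Feature Segment & Sports Brief, Feature Segment & Weather Bulletin, Headlines Brief & Market Block, News Report & Sports Brief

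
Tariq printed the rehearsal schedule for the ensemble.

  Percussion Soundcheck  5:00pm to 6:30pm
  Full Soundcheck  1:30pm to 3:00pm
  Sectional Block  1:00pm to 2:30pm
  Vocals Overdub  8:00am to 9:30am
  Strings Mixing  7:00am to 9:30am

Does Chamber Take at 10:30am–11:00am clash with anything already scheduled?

Strings Mixing: ends 9:30am at or before Chamber Take starts 10:30am → clear.
Vocals Overdub: ends 9:30am at or before Chamber Take starts 10:30am → clear.
Sectional Block: starts 1:00pm at or after Chamber Take ends 11:00am → clear.
Full Soundcheck: starts 1:30pm at or after Chamber Take ends 11:00am → clear.
Percussion Soundcheck: starts 5:00pm at or after Chamber Take ends 11:00am → clear.

No — it doesn't clash with anything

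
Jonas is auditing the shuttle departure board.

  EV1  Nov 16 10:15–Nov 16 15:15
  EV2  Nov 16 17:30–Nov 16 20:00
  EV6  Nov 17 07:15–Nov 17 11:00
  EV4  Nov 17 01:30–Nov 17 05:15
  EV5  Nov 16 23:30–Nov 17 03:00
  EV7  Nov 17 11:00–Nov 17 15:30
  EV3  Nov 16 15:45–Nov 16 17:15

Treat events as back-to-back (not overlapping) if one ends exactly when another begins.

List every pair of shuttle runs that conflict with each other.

EV4 & EV5

Sorted by start: EV1, EV3, EV2, EV5, EV4, EV6, EV7.
EV3 starts after EV1 ends, so nothing later overlaps EV1 either.
EV2 starts after EV3 ends, so nothing later overlaps EV3 either.
EV5 starts after EV2 ends, so nothing later overlaps EV2 either.
EV4 starts before EV5 ends → EV5 and EV4 overlap.
EV6 starts after EV5 ends, so nothing later overlaps EV5 either.
EV6 starts after EV4 ends, so nothing later overlaps EV4 either.
EV7 starts exactly when EV6 ends (back-to-back, no overlap).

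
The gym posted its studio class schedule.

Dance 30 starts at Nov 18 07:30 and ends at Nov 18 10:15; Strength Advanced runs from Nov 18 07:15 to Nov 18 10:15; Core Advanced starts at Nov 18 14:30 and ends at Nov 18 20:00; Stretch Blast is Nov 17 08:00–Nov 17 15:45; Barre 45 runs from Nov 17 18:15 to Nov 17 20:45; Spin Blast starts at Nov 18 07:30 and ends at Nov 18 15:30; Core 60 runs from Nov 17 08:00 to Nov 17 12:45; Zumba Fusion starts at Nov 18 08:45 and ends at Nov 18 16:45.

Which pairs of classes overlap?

Two intervals overlap when each starts before the other ends.
Sorted by start: Stretch Blast, Core 60, Barre 45, Strength Advanced, Dance 30, Spin Blast, Zumba Fusion, Core Advanced.
Core 60 starts before Stretch Blast ends → Stretch Blast and Core 60 overlap.
Barre 45 starts after Stretch Blast ends, so nothing later overlaps Stretch Blast either.
Barre 45 starts after Core 60 ends, so nothing later overlaps Core 60 either.
Strength Advanced starts after Barre 45 ends, so nothing later overlaps Barre 45 either.
Dance 30 starts before Strength Advanced ends → Strength Advanced and Dance 30 overlap.
Spin Blast starts before Strength Advanced ends → Strength Advanced and Spin Blast overlap.
Zumba Fusion starts before Strength Advanced ends → Strength Advanced and Zumba Fusion overlap.
Core Advanced starts after Strength Advanced ends.
Spin Blast starts before Dance 30 ends → Dance 30 and Spin Blast overlap.
Zumba Fusion starts before Dance 30 ends → Dance 30 and Zumba Fusion overlap.
Core Advanced starts after Dance 30 ends.
Zumba Fusion starts before Spin Blast ends → Spin Blast and Zumba Fusion overlap.
Core Advanced starts before Spin Blast ends → Spin Blast and Core Advanced overlap.
Core Advanced starts before Zumba Fusion ends → Zumba Fusion and Core Advanced overlap.

Core 60 & Stretch Blast, Core Advanced & Spin Blast, Core Advanced & Zumba Fusion, Dance 30 & Spin Blast, Dance 30 & Strength Advanced, Dance 30 & Zumba Fusion, Spin Blast & Strength Advanced, Spin Blast & Zumba Fusion, Strength Advanced & Zumba Fusion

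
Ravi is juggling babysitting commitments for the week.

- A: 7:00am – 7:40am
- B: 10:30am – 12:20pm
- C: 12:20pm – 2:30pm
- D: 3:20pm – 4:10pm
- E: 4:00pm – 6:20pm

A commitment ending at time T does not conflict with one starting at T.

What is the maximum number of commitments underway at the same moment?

Walk through starts and ends in time order (an end at T is processed before a start at T):
7:00am start A → 1
7:40am end A → 0
10:30am start B → 1
12:20pm end B → 0
12:20pm start C → 1
2:30pm end C → 0
3:20pm start D → 1
4:00pm start E → 2
4:10pm end D → 1
6:20pm end E → 0
Peak is 2, at 4:00pm (D, E).

2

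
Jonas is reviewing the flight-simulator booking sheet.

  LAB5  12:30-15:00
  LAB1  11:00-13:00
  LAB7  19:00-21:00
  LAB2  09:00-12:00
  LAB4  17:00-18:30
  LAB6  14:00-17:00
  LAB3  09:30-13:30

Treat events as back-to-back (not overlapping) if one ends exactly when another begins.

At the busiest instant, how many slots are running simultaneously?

Walk through starts and ends in time order (an end at T is processed before a start at T):
09:00 start LAB2 → 1
09:30 start LAB3 → 2
11:00 start LAB1 → 3
12:00 end LAB2 → 2
12:30 start LAB5 → 3
13:00 end LAB1 → 2
13:30 end LAB3 → 1
14:00 start LAB6 → 2
15:00 end LAB5 → 1
17:00 end LAB6 → 0
17:00 start LAB4 → 1
18:30 end LAB4 → 0
19:00 start LAB7 → 1
21:00 end LAB7 → 0
Peak is 3, at 11:00 (LAB1, LAB2, LAB3).

3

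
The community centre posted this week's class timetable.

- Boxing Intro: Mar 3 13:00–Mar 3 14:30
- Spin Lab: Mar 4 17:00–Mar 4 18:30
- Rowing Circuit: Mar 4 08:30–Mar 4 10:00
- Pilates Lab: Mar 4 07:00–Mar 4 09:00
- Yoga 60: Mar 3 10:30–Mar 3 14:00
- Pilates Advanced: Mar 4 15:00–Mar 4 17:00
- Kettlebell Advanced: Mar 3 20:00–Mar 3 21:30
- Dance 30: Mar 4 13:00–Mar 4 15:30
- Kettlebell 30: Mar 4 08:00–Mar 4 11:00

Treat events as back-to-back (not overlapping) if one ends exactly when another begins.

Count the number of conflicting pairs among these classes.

Check each pair: they overlap iff neither finishes before the other starts.
Sorted by start: Yoga 60, Boxing Intro, Kettlebell Advanced, Pilates Lab, Kettlebell 30, Rowing Circuit, Dance 30, Pilates Advanced, Spin Lab.
Boxing Intro starts before Yoga 60 ends → Yoga 60 and Boxing Intro overlap.
Kettlebell Advanced starts after Yoga 60 ends; Yoga 60 is clear from here.
Kettlebell Advanced starts after Boxing Intro ends; Boxing Intro is clear from here.
Pilates Lab starts after Kettlebell Advanced ends; Kettlebell Advanced is clear from here.
Kettlebell 30 starts before Pilates Lab ends → Pilates Lab and Kettlebell 30 overlap.
Rowing Circuit starts before Pilates Lab ends → Pilates Lab and Rowing Circuit overlap.
Dance 30 starts after Pilates Lab ends; Pilates Lab is clear from here.
Rowing Circuit starts before Kettlebell 30 ends → Kettlebell 30 and Rowing Circuit overlap.
Dance 30 starts after Kettlebell 30 ends; Kettlebell 30 is clear from here.
Dance 30 starts after Rowing Circuit ends; Rowing Circuit is clear from here.
Pilates Advanced starts before Dance 30 ends → Dance 30 and Pilates Advanced overlap.
Spin Lab starts after Dance 30 ends.
Spin Lab starts exactly when Pilates Advanced ends (back-to-back, no overlap).
Overlapping pairs: Boxing Intro & Yoga 60, Dance 30 & Pilates Advanced, Kettlebell 30 & Pilates Lab, Kettlebell 30 & Rowing Circuit, Pilates Lab & Rowing Circuit — 5 in total.

5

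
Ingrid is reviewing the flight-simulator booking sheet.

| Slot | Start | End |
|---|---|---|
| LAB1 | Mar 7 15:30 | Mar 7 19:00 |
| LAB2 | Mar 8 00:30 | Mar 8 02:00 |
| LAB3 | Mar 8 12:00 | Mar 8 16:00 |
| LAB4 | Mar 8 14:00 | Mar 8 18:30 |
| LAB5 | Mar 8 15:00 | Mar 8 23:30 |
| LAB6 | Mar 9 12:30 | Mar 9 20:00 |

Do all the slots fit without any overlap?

No

Sorted by start: LAB1, LAB2, LAB3, LAB4, LAB5, LAB6.
LAB2 starts after LAB1 ends — done with LAB1.
LAB3 starts after LAB2 ends — done with LAB2.
LAB4 starts before LAB3 ends → LAB3 and LAB4 overlap.
That's a conflict, so the schedule is not conflict-free.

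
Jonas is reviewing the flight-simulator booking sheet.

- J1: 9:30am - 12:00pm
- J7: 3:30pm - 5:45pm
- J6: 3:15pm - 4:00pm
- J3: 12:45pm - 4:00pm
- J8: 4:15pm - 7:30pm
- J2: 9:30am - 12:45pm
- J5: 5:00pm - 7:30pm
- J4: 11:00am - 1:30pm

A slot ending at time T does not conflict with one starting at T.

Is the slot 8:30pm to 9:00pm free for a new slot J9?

J1: ends 12:00pm at or before J9 starts 8:30pm → clear.
J2: ends 12:45pm at or before J9 starts 8:30pm → clear.
J4: ends 1:30pm at or before J9 starts 8:30pm → clear.
J3: ends 4:00pm at or before J9 starts 8:30pm → clear.
J6: ends 4:00pm at or before J9 starts 8:30pm → clear.
J7: ends 5:45pm at or before J9 starts 8:30pm → clear.
J8: ends 7:30pm at or before J9 starts 8:30pm → clear.
J5: ends 7:30pm at or before J9 starts 8:30pm → clear.

Yes — the slot is free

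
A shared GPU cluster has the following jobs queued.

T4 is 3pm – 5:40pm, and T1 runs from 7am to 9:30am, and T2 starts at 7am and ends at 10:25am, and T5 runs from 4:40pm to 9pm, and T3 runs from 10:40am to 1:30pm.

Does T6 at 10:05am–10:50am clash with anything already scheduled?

T1: ends 9:30am at or before T6 starts 10:05am → clear.
T2: starts 7am before T6 ends 10:50am, and ends 10:25am after T6 starts 10:05am → overlap.
T3: starts 10:40am before T6 ends 10:50am, and ends 1:30pm after T6 starts 10:05am → overlap.
T4: starts 3pm at or after T6 ends 10:50am → clear.
T5: starts 4:40pm at or after T6 ends 10:50am → clear.
T6 overlaps T2, T3.

Yes — it overlaps T2, T3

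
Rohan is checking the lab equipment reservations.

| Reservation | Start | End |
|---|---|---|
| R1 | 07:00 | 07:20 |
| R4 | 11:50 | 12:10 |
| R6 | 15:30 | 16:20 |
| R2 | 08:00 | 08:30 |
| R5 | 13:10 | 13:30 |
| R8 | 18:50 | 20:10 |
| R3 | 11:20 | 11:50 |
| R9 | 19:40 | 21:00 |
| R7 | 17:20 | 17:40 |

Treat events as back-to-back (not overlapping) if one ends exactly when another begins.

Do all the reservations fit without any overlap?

Check each pair: they overlap iff neither finishes before the other starts.
Sorted by start: R1, R2, R3, R4, R5, R6, R7, R8, R9.
R2 starts after R1 ends, so R1 has no further overlaps.
R3 starts after R2 ends, so R2 has no further overlaps.
R4 starts exactly when R3 ends (back-to-back, no overlap), so R3 has no further overlaps.
R5 starts after R4 ends, so R4 has no further overlaps.
R6 starts after R5 ends, so R5 has no further overlaps.
R7 starts after R6 ends, so R6 has no further overlaps.
R8 starts after R7 ends, so R7 has no further overlaps.
R9 starts before R8 ends → R8 and R9 overlap.
That's a conflict, so the schedule is not conflict-free.

No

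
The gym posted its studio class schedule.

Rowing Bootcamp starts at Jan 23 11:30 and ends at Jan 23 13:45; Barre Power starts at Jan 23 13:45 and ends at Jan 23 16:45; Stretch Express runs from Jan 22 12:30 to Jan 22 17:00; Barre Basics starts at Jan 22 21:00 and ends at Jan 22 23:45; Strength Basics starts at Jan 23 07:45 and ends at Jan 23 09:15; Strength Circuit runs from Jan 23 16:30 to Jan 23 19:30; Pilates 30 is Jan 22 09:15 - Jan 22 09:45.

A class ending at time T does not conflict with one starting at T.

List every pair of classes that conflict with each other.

Sorted by start: Pilates 30, Stretch Express, Barre Basics, Strength Basics, Rowing Bootcamp, Barre Power, Strength Circuit.
Stretch Express starts after Pilates 30 ends, so Pilates 30 has no further overlaps.
Barre Basics starts after Stretch Express ends, so Stretch Express has no further overlaps.
Strength Basics starts after Barre Basics ends, so Barre Basics has no further overlaps.
Rowing Bootcamp starts after Strength Basics ends, so Strength Basics has no further overlaps.
Barre Power starts exactly when Rowing Bootcamp ends (back-to-back, no overlap), so Rowing Bootcamp has no further overlaps.
Strength Circuit starts before Barre Power ends → Barre Power and Strength Circuit overlap.

Barre Power & Strength Circuit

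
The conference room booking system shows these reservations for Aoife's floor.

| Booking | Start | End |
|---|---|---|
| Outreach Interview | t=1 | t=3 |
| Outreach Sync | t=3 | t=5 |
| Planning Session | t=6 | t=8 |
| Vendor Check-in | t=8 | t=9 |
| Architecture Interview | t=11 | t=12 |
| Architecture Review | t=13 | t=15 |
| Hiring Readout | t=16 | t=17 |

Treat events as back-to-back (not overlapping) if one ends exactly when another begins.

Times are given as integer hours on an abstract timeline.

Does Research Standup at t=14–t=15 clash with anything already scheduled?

Yes — it overlaps Architecture Review

Outreach Interview: ends t=3 at or before Research Standup starts t=14 → clear.
Outreach Sync: ends t=5 at or before Research Standup starts t=14 → clear.
Planning Session: ends t=8 at or before Research Standup starts t=14 → clear.
Vendor Check-in: ends t=9 at or before Research Standup starts t=14 → clear.
Architecture Interview: ends t=12 at or before Research Standup starts t=14 → clear.
Architecture Review: starts t=13 before Research Standup ends t=15, and ends t=15 after Research Standup starts t=14 → overlap.
Hiring Readout: starts t=16 at or after Research Standup ends t=15 → clear.
Research Standup overlaps Architecture Review.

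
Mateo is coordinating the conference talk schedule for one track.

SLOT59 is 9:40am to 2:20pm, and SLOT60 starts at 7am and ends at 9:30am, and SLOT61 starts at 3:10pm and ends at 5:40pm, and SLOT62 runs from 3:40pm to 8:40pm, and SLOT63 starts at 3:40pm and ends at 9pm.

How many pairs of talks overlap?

3

Check each pair: they overlap iff neither finishes before the other starts.
Sorted by start: SLOT60, SLOT59, SLOT61, SLOT62, SLOT63.
SLOT59 starts after SLOT60 ends, so nothing later overlaps SLOT60 either.
SLOT61 starts after SLOT59 ends, so nothing later overlaps SLOT59 either.
SLOT62 starts before SLOT61 ends → SLOT61 and SLOT62 overlap.
SLOT63 starts before SLOT61 ends → SLOT61 and SLOT63 overlap.
SLOT63 starts before SLOT62 ends → SLOT62 and SLOT63 overlap.
Overlapping pairs: SLOT61 & SLOT62, SLOT61 & SLOT63, SLOT62 & SLOT63 — 3 in total.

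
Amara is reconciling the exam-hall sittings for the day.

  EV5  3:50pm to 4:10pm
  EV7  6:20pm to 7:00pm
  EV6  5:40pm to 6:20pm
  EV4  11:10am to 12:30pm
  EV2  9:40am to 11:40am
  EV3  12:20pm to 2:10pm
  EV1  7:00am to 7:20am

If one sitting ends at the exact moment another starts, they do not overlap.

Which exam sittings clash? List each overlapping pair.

EV2 & EV4, EV3 & EV4

Two intervals overlap when each starts before the other ends.
Sorted by start: EV1, EV2, EV4, EV3, EV5, EV6, EV7.
EV2 starts after EV1 ends; EV1 is clear from here.
EV4 starts before EV2 ends → EV2 and EV4 overlap.
EV3 starts after EV2 ends; EV2 is clear from here.
EV3 starts before EV4 ends → EV4 and EV3 overlap.
EV5 starts after EV4 ends; EV4 is clear from here.
EV5 starts after EV3 ends; EV3 is clear from here.
EV6 starts after EV5 ends; EV5 is clear from here.
EV7 starts exactly when EV6 ends (back-to-back, no overlap).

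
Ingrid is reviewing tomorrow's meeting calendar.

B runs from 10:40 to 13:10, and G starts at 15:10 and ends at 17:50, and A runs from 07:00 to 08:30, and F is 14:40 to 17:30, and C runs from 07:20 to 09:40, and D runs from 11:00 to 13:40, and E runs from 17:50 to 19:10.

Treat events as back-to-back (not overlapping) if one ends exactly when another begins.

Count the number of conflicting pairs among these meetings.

Sorted by start: A, C, B, D, F, G, E.
C starts before A ends → A and C overlap.
B starts after A ends; A is clear from here.
B starts after C ends; C is clear from here.
D starts before B ends → B and D overlap.
F starts after B ends; B is clear from here.
F starts after D ends; D is clear from here.
G starts before F ends → F and G overlap.
E starts after F ends.
E starts exactly when G ends (back-to-back, no overlap).
Overlapping pairs: A & C, B & D, F & G — 3 in total.

3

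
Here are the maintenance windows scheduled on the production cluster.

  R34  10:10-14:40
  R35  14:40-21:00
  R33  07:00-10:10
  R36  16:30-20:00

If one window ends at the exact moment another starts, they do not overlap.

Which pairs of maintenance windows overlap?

Check each pair: they overlap iff neither finishes before the other starts.
Sorted by start: R33, R34, R35, R36.
R34 starts exactly when R33 ends (back-to-back, no overlap); R33 is clear from here.
R35 starts exactly when R34 ends (back-to-back, no overlap); R34 is clear from here.
R36 starts before R35 ends → R35 and R36 overlap.

R35 & R36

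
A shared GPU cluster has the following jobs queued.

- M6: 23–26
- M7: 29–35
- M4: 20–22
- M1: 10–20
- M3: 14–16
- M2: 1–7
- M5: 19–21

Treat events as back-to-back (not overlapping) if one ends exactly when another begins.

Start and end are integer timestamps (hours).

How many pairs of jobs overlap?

3

Sorted by start: M2, M1, M3, M5, M4, M6, M7.
M1 starts after M2 ends, so nothing later overlaps M2 either.
M3 starts before M1 ends → M1 and M3 overlap.
M5 starts before M1 ends → M1 and M5 overlap.
M4 starts exactly when M1 ends (back-to-back, no overlap), so nothing later overlaps M1 either.
M5 starts after M3 ends, so nothing later overlaps M3 either.
M4 starts before M5 ends → M5 and M4 overlap.
M6 starts after M5 ends, so nothing later overlaps M5 either.
M6 starts after M4 ends, so nothing later overlaps M4 either.
M7 starts after M6 ends.
Overlapping pairs: M1 & M3, M1 & M5, M4 & M5 — 3 in total.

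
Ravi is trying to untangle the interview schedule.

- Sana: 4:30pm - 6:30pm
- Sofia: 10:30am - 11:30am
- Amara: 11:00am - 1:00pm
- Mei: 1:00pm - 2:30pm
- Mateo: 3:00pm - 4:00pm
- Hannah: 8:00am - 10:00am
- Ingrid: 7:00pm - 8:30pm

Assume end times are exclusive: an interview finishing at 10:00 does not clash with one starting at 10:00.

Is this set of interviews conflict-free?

Two intervals overlap when each starts before the other ends.
Sorted by start: Hannah, Sofia, Amara, Mei, Mateo, Sana, Ingrid.
Sofia starts after Hannah ends; Hannah is clear from here.
Amara starts before Sofia ends → Sofia and Amara overlap.
That's a conflict, so the schedule is not conflict-free.

No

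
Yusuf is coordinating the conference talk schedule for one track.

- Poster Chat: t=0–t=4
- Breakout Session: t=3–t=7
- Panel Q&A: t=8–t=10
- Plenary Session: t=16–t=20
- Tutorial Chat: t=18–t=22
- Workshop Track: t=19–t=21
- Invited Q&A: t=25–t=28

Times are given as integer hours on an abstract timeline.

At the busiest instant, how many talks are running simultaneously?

Sort all start/end points and keep a running count:
t=0 start Poster Chat → 1
t=3 start Breakout Session → 2
t=4 end Poster Chat → 1
t=7 end Breakout Session → 0
t=8 start Panel Q&A → 1
t=10 end Panel Q&A → 0
t=16 start Plenary Session → 1
t=18 start Tutorial Chat → 2
t=19 start Workshop Track → 3
t=20 end Plenary Session → 2
t=21 end Workshop Track → 1
t=22 end Tutorial Chat → 0
t=25 start Invited Q&A → 1
t=28 end Invited Q&A → 0
Peak is 3, at t=19 (Plenary Session, Tutorial Chat, Workshop Track).

3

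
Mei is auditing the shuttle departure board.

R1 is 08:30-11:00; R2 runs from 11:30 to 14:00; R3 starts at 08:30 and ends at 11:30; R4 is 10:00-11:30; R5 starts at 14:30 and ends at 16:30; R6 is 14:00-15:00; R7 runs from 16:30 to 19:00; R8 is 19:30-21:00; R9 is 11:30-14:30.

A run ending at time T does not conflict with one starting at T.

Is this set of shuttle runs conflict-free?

Two intervals overlap when each starts before the other ends.
Sorted by start: R1, R3, R4, R2, R9, R6, R5, R7, R8.
R3 starts before R1 ends → R1 and R3 overlap.
That's a conflict, so the schedule is not conflict-free.

No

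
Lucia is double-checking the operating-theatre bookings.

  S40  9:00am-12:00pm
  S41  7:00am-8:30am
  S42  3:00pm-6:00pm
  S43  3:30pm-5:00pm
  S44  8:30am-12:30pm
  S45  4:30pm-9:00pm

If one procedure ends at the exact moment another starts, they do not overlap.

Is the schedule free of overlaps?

No

Sorted by start: S41, S44, S40, S42, S43, S45.
S44 starts exactly when S41 ends (back-to-back, no overlap), so S41 has no further overlaps.
S40 starts before S44 ends → S44 and S40 overlap.
That's a conflict, so the schedule is not conflict-free.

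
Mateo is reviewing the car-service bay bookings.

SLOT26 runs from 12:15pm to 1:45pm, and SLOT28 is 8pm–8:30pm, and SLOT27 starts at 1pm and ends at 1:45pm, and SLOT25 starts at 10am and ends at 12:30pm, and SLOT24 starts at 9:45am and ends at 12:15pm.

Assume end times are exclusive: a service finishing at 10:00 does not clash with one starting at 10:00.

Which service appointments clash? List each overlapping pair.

SLOT24 & SLOT25, SLOT25 & SLOT26, SLOT26 & SLOT27

Two intervals overlap when each starts before the other ends.
Sorted by start: SLOT24, SLOT25, SLOT26, SLOT27, SLOT28.
SLOT25 starts before SLOT24 ends → SLOT24 and SLOT25 overlap.
SLOT26 starts exactly when SLOT24 ends (back-to-back, no overlap), so nothing later overlaps SLOT24 either.
SLOT26 starts before SLOT25 ends → SLOT25 and SLOT26 overlap.
SLOT27 starts after SLOT25 ends, so nothing later overlaps SLOT25 either.
SLOT27 starts before SLOT26 ends → SLOT26 and SLOT27 overlap.
SLOT28 starts after SLOT26 ends.
SLOT28 starts after SLOT27 ends.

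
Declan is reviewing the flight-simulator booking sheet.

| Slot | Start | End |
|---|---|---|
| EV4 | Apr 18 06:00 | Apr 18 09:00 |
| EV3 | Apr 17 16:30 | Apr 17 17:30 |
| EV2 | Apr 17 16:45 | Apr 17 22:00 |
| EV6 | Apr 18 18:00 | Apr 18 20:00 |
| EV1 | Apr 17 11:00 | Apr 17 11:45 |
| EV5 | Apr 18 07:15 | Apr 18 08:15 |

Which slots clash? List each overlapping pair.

EV2 & EV3, EV4 & EV5

Sorted by start: EV1, EV3, EV2, EV4, EV5, EV6.
EV3 starts after EV1 ends, so EV1 has no further overlaps.
EV2 starts before EV3 ends → EV3 and EV2 overlap.
EV4 starts after EV3 ends, so EV3 has no further overlaps.
EV4 starts after EV2 ends, so EV2 has no further overlaps.
EV5 starts before EV4 ends → EV4 and EV5 overlap.
EV6 starts after EV4 ends.
EV6 starts after EV5 ends.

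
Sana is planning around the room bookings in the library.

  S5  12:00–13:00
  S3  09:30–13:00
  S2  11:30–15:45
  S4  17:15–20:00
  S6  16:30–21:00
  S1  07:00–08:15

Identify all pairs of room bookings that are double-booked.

Two intervals overlap when each starts before the other ends.
Sorted by start: S1, S3, S2, S5, S6, S4.
S3 starts after S1 ends — done with S1.
S2 starts before S3 ends → S3 and S2 overlap.
S5 starts before S3 ends → S3 and S5 overlap.
S6 starts after S3 ends — done with S3.
S5 starts before S2 ends → S2 and S5 overlap.
S6 starts after S2 ends — done with S2.
S6 starts after S5 ends — done with S5.
S4 starts before S6 ends → S6 and S4 overlap.

S2 & S3, S2 & S5, S3 & S5, S4 & S6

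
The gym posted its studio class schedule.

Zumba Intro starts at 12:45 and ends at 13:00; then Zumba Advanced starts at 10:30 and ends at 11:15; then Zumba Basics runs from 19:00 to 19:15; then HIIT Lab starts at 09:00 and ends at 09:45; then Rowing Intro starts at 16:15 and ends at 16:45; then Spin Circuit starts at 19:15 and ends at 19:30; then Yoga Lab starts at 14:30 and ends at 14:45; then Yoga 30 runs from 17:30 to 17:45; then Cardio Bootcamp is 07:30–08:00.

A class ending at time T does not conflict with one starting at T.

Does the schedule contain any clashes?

Check each pair: they overlap iff neither finishes before the other starts.
Sorted by start: Cardio Bootcamp, HIIT Lab, Zumba Advanced, Zumba Intro, Yoga Lab, Rowing Intro, Yoga 30, Zumba Basics, Spin Circuit.
HIIT Lab starts after Cardio Bootcamp ends, so nothing later overlaps Cardio Bootcamp either.
Zumba Advanced starts after HIIT Lab ends, so nothing later overlaps HIIT Lab either.
Zumba Intro starts after Zumba Advanced ends, so nothing later overlaps Zumba Advanced either.
Yoga Lab starts after Zumba Intro ends, so nothing later overlaps Zumba Intro either.
Rowing Intro starts after Yoga Lab ends, so nothing later overlaps Yoga Lab either.
Yoga 30 starts after Rowing Intro ends, so nothing later overlaps Rowing Intro either.
Zumba Basics starts after Yoga 30 ends, so nothing later overlaps Yoga 30 either.
Spin Circuit starts exactly when Zumba Basics ends (back-to-back, no overlap).
Every pair is clear; the schedule has no overlaps.

No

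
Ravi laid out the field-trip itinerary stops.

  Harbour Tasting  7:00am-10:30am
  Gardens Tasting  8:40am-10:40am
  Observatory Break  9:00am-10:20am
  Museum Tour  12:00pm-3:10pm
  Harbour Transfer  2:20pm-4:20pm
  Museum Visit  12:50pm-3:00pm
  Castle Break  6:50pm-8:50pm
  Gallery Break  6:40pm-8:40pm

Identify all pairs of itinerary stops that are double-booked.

Castle Break & Gallery Break, Gardens Tasting & Harbour Tasting, Gardens Tasting & Observatory Break, Harbour Tasting & Observatory Break, Harbour Transfer & Museum Tour, Harbour Transfer & Museum Visit, Museum Tour & Museum Visit

Sorted by start: Harbour Tasting, Gardens Tasting, Observatory Break, Museum Tour, Museum Visit, Harbour Transfer, Gallery Break, Castle Break.
Gardens Tasting starts before Harbour Tasting ends → Harbour Tasting and Gardens Tasting overlap.
Observatory Break starts before Harbour Tasting ends → Harbour Tasting and Observatory Break overlap.
Museum Tour starts after Harbour Tasting ends, so Harbour Tasting has no further overlaps.
Observatory Break starts before Gardens Tasting ends → Gardens Tasting and Observatory Break overlap.
Museum Tour starts after Gardens Tasting ends, so Gardens Tasting has no further overlaps.
Museum Tour starts after Observatory Break ends, so Observatory Break has no further overlaps.
Museum Visit starts before Museum Tour ends → Museum Tour and Museum Visit overlap.
Harbour Transfer starts before Museum Tour ends → Museum Tour and Harbour Transfer overlap.
Gallery Break starts after Museum Tour ends, so Museum Tour has no further overlaps.
Harbour Transfer starts before Museum Visit ends → Museum Visit and Harbour Transfer overlap.
Gallery Break starts after Museum Visit ends, so Museum Visit has no further overlaps.
Gallery Break starts after Harbour Transfer ends, so Harbour Transfer has no further overlaps.
Castle Break starts before Gallery Break ends → Gallery Break and Castle Break overlap.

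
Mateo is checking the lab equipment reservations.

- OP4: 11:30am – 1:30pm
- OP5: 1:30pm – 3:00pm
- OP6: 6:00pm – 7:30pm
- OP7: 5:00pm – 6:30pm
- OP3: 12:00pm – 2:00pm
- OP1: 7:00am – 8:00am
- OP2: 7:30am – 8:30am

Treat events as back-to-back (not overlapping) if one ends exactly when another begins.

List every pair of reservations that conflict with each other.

OP1 & OP2, OP3 & OP4, OP3 & OP5, OP6 & OP7

Sorted by start: OP1, OP2, OP4, OP3, OP5, OP7, OP6.
OP2 starts before OP1 ends → OP1 and OP2 overlap.
OP4 starts after OP1 ends; OP1 is clear from here.
OP4 starts after OP2 ends; OP2 is clear from here.
OP3 starts before OP4 ends → OP4 and OP3 overlap.
OP5 starts exactly when OP4 ends (back-to-back, no overlap); OP4 is clear from here.
OP5 starts before OP3 ends → OP3 and OP5 overlap.
OP7 starts after OP3 ends; OP3 is clear from here.
OP7 starts after OP5 ends; OP5 is clear from here.
OP6 starts before OP7 ends → OP7 and OP6 overlap.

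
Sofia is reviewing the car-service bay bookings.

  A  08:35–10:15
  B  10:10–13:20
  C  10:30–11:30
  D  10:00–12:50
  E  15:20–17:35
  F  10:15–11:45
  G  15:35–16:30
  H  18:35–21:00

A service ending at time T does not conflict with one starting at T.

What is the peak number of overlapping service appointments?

Sort all start/end points and keep a running count:
08:35 start A → 1
10:00 start D → 2
10:10 start B → 3
10:15 end A → 2
10:15 start F → 3
10:30 start C → 4
11:30 end C → 3
11:45 end F → 2
12:50 end D → 1
13:20 end B → 0
15:20 start E → 1
15:35 start G → 2
16:30 end G → 1
17:35 end E → 0
18:35 start H → 1
21:00 end H → 0
Peak is 4, at 10:30 (B, C, D, F).

4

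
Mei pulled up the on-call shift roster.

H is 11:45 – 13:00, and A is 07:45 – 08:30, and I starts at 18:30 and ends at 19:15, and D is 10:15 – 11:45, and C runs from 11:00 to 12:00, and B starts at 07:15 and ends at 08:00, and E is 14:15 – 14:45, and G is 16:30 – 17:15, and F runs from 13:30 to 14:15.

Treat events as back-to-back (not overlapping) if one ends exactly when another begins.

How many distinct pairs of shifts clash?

Check each pair: they overlap iff neither finishes before the other starts.
Sorted by start: B, A, D, C, H, F, E, G, I.
A starts before B ends → B and A overlap.
D starts after B ends, so nothing later overlaps B either.
D starts after A ends, so nothing later overlaps A either.
C starts before D ends → D and C overlap.
H starts exactly when D ends (back-to-back, no overlap), so nothing later overlaps D either.
H starts before C ends → C and H overlap.
F starts after C ends, so nothing later overlaps C either.
F starts after H ends, so nothing later overlaps H either.
E starts exactly when F ends (back-to-back, no overlap), so nothing later overlaps F either.
G starts after E ends, so nothing later overlaps E either.
I starts after G ends.
Overlapping pairs: A & B, C & D, C & H — 3 in total.

3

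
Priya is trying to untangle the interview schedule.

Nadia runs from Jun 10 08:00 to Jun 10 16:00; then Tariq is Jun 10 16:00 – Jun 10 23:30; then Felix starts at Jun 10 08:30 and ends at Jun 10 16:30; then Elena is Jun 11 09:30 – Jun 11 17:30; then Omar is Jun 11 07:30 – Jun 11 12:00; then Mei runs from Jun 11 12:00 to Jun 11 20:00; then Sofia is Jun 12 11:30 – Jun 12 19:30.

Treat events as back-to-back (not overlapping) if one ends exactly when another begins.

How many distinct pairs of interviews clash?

Sorted by start: Nadia, Felix, Tariq, Omar, Elena, Mei, Sofia.
Felix starts before Nadia ends → Nadia and Felix overlap.
Tariq starts exactly when Nadia ends (back-to-back, no overlap) — done with Nadia.
Tariq starts before Felix ends → Felix and Tariq overlap.
Omar starts after Felix ends — done with Felix.
Omar starts after Tariq ends — done with Tariq.
Elena starts before Omar ends → Omar and Elena overlap.
Mei starts exactly when Omar ends (back-to-back, no overlap) — done with Omar.
Mei starts before Elena ends → Elena and Mei overlap.
Sofia starts after Elena ends.
Sofia starts after Mei ends.
Overlapping pairs: Elena & Mei, Elena & Omar, Felix & Nadia, Felix & Tariq — 4 in total.

4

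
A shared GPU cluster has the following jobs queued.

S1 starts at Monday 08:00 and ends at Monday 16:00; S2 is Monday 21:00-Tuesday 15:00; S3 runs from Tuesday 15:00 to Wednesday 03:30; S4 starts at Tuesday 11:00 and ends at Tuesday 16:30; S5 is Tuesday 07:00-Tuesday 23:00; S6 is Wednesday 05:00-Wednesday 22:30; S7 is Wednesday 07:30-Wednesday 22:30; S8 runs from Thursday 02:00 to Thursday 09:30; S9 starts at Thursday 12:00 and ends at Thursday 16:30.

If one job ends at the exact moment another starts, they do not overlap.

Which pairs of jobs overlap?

Sorted by start: S1, S2, S5, S4, S3, S6, S7, S8, S9.
S2 starts after S1 ends, so S1 has no further overlaps.
S5 starts before S2 ends → S2 and S5 overlap.
S4 starts before S2 ends → S2 and S4 overlap.
S3 starts exactly when S2 ends (back-to-back, no overlap), so S2 has no further overlaps.
S4 starts before S5 ends → S5 and S4 overlap.
S3 starts before S5 ends → S5 and S3 overlap.
S6 starts after S5 ends, so S5 has no further overlaps.
S3 starts before S4 ends → S4 and S3 overlap.
S6 starts after S4 ends, so S4 has no further overlaps.
S6 starts after S3 ends, so S3 has no further overlaps.
S7 starts before S6 ends → S6 and S7 overlap.
S8 starts after S6 ends, so S6 has no further overlaps.
S8 starts after S7 ends, so S7 has no further overlaps.
S9 starts after S8 ends.

S2 & S4, S2 & S5, S3 & S4, S3 & S5, S4 & S5, S6 & S7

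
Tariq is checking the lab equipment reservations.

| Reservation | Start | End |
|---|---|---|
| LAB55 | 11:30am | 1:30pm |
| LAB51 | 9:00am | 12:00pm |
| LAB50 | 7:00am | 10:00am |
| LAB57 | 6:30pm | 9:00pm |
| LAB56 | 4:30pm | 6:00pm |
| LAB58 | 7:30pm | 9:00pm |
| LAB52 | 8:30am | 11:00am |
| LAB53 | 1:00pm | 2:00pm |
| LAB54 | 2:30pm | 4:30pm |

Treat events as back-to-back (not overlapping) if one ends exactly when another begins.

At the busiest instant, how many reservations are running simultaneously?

3

Sort all start/end points and keep a running count:
7:00am start LAB50 → 1
8:30am start LAB52 → 2
9:00am start LAB51 → 3
10:00am end LAB50 → 2
11:00am end LAB52 → 1
11:30am start LAB55 → 2
12:00pm end LAB51 → 1
1:00pm start LAB53 → 2
1:30pm end LAB55 → 1
2:00pm end LAB53 → 0
2:30pm start LAB54 → 1
4:30pm end LAB54 → 0
4:30pm start LAB56 → 1
6:00pm end LAB56 → 0
6:30pm start LAB57 → 1
7:30pm start LAB58 → 2
9:00pm end LAB57 → 1
9:00pm end LAB58 → 0
Peak is 3, at 9:00am (LAB50, LAB51, LAB52).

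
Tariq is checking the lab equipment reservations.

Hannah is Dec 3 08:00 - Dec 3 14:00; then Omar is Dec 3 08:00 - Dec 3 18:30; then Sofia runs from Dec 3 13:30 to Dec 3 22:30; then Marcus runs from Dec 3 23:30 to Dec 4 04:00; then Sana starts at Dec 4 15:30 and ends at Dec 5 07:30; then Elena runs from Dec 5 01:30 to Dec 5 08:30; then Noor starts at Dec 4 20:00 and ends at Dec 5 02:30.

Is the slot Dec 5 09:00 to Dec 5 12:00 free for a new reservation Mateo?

Hannah: ends Dec 3 14:00 at or before Mateo starts Dec 5 09:00 → clear.
Omar: ends Dec 3 18:30 at or before Mateo starts Dec 5 09:00 → clear.
Sofia: ends Dec 3 22:30 at or before Mateo starts Dec 5 09:00 → clear.
Marcus: ends Dec 4 04:00 at or before Mateo starts Dec 5 09:00 → clear.
Sana: ends Dec 5 07:30 at or before Mateo starts Dec 5 09:00 → clear.
Noor: ends Dec 5 02:30 at or before Mateo starts Dec 5 09:00 → clear.
Elena: ends Dec 5 08:30 at or before Mateo starts Dec 5 09:00 → clear.

Yes — the slot is free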